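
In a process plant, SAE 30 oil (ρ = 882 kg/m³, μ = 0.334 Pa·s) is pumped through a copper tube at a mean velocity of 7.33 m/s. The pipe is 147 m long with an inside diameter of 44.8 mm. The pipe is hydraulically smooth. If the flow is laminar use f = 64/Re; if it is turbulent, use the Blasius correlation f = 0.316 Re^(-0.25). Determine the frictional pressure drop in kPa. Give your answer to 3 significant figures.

Reynolds number Re = ρVD/μ = 882 · 7.33 · 0.0448 / 0.334 = 867.2.
Re < 2300 → laminar flow, so f = 64/Re = 64/867.2 = 0.0738 (the turbulent correlation is not needed).
Darcy-Weisbach: ΔP = f(L/D)(ρV²/2) = 0.0738·(147/0.0448)·(882·7.33²/2) = 0.0738·3281·2.369e+04 = 5.738e+06 Pa.
ΔP = 5.738e+06 Pa = 5740 kPa.

ΔP ≈ 5740 kPa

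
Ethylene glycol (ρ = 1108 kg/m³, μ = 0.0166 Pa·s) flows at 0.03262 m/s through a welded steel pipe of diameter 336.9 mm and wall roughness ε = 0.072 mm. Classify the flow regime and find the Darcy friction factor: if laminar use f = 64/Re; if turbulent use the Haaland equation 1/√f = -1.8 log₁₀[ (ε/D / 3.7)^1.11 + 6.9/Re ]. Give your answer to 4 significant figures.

f ≈ 0.08725

Re = ρVD/μ = 1108·0.03262·0.3369/0.0166 = 733.5.
Re < 2300 → laminar, so f = 64/Re = 0.08725 (roughness is irrelevant in laminar flow).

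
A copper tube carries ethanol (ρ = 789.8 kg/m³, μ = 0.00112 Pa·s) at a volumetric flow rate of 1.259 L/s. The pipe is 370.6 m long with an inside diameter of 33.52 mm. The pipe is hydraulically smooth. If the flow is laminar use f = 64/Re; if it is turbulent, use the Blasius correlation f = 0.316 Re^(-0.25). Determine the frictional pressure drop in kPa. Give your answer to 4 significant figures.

ΔP ≈ 207.2 kPa

Q = 1.259 L/s = 1.259/1000 = 0.001259 m³/s.
Cross-sectional area A = πD²/4 = π(0.03352)²/4 = 0.0008825 m²; mean velocity V = Q/A = 0.001259/0.0008825 = 1.427 m/s.
Reynolds number Re = ρVD/μ = 789.8 · 1.427 · 0.03352 / 0.00112 = 3.372e+04.
Re > 4000 → turbulent. Smooth-pipe (Blasius): f = 0.316 Re^(-0.25) = 0.316/(3.372e+04)^0.25 = 0.02332.
Darcy-Weisbach: ΔP = f(L/D)(ρV²/2) = 0.02332·(370.6/0.03352)·(789.8·1.427²/2) = 0.02332·1.106e+04·803.8 = 2.072e+05 Pa.
ΔP = 2.072e+05 Pa = 207.2 kPa.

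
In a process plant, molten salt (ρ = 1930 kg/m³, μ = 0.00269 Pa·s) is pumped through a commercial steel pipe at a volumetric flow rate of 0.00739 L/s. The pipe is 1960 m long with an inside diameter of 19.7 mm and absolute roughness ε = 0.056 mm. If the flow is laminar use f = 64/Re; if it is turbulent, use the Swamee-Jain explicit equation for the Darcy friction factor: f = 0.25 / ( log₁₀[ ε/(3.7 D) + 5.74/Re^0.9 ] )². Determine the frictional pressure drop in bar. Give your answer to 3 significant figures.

ΔP ≈ 0.105 bar

Q = 0.00739 L/s = 0.00739/1000 = 7.39e-06 m³/s.
Cross-sectional area A = πD²/4 = π(0.0197)²/4 = 0.0003048 m²; mean velocity V = Q/A = 7.39e-06/0.0003048 = 0.02424 m/s.
Reynolds number Re = ρVD/μ = 1930 · 0.02424 · 0.0197 / 0.00269 = 342.7.
Re < 2300 → laminar flow, so f = 64/Re = 64/342.7 = 0.1868 (the turbulent correlation is not needed).
Darcy-Weisbach: ΔP = f(L/D)(ρV²/2) = 0.1868·(1960/0.0197)·(1930·0.02424²/2) = 0.1868·9.949e+04·0.5672 = 1.054e+04 Pa.
ΔP = 1.054e+04 Pa = 0.105 bar.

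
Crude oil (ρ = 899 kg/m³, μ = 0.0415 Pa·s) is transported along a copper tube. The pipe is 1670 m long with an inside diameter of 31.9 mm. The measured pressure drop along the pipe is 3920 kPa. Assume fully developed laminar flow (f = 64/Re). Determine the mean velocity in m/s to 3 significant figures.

For laminar flow, f = 64/Re with Re = ρVD/μ, so Darcy-Weisbach reduces to ΔP = 32μLV/D². Solving for V: V = ΔP·D²/(32μL) = 3.92e+06·(0.0319)²/(32·0.0415·1670) = 1.799 m/s.
Check: Re = ρVD/μ = 899·1.799·0.0319/0.0415 = 1243 < 2300, so the laminar assumption holds.

V ≈ 1.80 m/s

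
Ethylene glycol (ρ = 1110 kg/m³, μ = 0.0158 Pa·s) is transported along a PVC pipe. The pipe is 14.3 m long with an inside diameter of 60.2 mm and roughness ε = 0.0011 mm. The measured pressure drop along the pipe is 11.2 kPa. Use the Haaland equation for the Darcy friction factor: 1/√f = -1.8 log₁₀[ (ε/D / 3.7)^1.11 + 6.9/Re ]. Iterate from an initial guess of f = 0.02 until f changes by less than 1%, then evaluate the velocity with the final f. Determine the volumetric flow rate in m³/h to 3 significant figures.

Rearranging Darcy-Weisbach: V = √(2·ΔP·D/(f·L·ρ)). With ε/D = 1.1e-06/0.0602 = 1.83e-05, iterate starting from f = 0.02:
  f = 0.02 → V = √(2·1.12e+04·0.0602/(0.02·14.3·1110)) = 2.061 m/s; Re = ρVD/μ = 8716; f → 0.0321
  f = 0.0321 → V = 1.627 m/s; Re = 6880; f → 0.03433
  f = 0.03433 → V = 1.573 m/s; Re = 6653; f → 0.03467
Converged (Δf/f < 1%). With the final f = 0.03467: V = √(2·1.12e+04·0.0602/(0.03467·14.3·1110)) = 1.565 m/s.
Q = V·A = 1.565·(π/4·0.0602²) = 0.004455 m³/s = 16.0 m³/h.

Q ≈ 16.0 m³/h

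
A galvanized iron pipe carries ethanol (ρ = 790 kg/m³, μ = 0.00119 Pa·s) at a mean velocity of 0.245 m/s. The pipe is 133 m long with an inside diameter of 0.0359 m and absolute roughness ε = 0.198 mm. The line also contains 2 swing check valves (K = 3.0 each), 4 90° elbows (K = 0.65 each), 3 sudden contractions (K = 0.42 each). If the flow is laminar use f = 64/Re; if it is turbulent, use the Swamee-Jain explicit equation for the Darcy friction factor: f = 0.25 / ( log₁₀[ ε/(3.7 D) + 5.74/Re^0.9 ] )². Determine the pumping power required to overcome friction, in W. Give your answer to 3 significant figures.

P ≈ 0.990 W

Reynolds number Re = ρVD/μ = 790 · 0.245 · 0.0359 / 0.00119 = 5839.
Re > 4000 → turbulent. Relative roughness ε/D = 0.000198/0.0359 = 0.00552. Swamee-Jain: f = 0.25/(log₁₀[0.00552/3.7 + 5.74/5839^0.9])² = 0.25/(log₁₀[0.00149 + 0.00234])² = 0.25/(-2.417)² = 0.0428.
Total minor-loss coefficient ΣK = 2·3 + 4·0.65 + 3·0.42 = 9.86.
ΔP = [f·L/D + ΣK]·(ρV²/2) = [0.0428·133/0.0359 + 9.86]·(790·0.245²/2) = [158.6 + 9.86]·23.71 = 3994 Pa.
Q = V·A = 0.245·0.001012 = 0.000248 m³/s.
Pumping power P = QΔP = 0.000248·3994 = 0.9904 W = 0.990 W.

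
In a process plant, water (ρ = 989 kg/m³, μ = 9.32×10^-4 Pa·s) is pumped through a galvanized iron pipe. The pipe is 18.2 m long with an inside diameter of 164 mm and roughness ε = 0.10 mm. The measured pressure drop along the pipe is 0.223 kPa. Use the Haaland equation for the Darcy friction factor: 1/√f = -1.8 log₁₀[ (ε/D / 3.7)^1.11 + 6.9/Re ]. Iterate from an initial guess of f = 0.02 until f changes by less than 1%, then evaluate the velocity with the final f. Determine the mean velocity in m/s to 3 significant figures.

Rearranging Darcy-Weisbach: V = √(2·ΔP·D/(f·L·ρ)). With ε/D = 0.0001/0.164 = 0.00061, iterate starting from f = 0.02:
  f = 0.02 → V = √(2·223·0.164/(0.02·18.2·989)) = 0.4508 m/s; Re = ρVD/μ = 7.844e+04; f → 0.02115
  f = 0.02115 → V = 0.4384 m/s; Re = 7.629e+04; f → 0.02122
Converged (Δf/f < 1%). With the final f = 0.02122: V = √(2·223·0.164/(0.02122·18.2·989)) = 0.4376 m/s.

V ≈ 0.438 m/s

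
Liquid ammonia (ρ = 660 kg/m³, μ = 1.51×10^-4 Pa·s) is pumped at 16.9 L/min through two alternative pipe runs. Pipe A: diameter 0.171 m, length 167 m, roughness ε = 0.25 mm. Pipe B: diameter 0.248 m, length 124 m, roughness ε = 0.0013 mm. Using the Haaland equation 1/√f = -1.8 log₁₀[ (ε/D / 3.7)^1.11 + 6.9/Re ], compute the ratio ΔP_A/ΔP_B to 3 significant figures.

ΔP_A/ΔP_B ≈ 8.22

Pipe A: V = Q/A = 0.0002817/0.02297 = 0.01226 m/s; Re = 9167; ε/D = 0.00146; Haaland → f = 0.03348; ΔP_A = f(L/D)(ρV²/2) = 1.623 Pa.
Pipe B: V = Q/A = 0.0002817/0.04831 = 0.005831 m/s; Re = 6321; ε/D = 5.24e-06; Haaland → f = 0.03518; ΔP_B = f(L/D)(ρV²/2) = 0.1974 Pa.
ΔP_A/ΔP_B = 1.623/0.1974 = 8.22.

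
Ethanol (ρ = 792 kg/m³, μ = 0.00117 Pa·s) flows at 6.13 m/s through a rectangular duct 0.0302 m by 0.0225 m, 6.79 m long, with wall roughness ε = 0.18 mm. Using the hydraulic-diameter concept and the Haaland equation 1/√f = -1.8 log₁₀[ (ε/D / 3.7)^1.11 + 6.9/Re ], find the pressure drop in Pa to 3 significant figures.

ΔP ≈ 135000 Pa

Hydraulic diameter D_h = 4A/P = 4·(0.0302·0.0225)/(2·(0.0302+0.0225)) = 0.002718/0.1054 = 0.02579 m.
Re = ρVD_h/μ = 792·6.13·0.02579/0.00117 = 1.07e+05.
ε/D_h = 0.00018/0.02579 = 0.00698; Haaland gives 1/√f = -1.8 log₁₀[0.000946+6.45e-05] = 5.392, so f = 0.0344.
ΔP = f(L/D_h)(ρV²/2) = 0.0344·6.79/0.02579·1.488e+04 = 1.348e+05 Pa.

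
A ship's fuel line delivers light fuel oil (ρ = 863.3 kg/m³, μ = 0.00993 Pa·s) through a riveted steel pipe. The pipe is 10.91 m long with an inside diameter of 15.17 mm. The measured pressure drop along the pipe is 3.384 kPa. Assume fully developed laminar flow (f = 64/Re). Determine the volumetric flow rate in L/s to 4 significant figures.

For laminar flow, f = 64/Re with Re = ρVD/μ, so Darcy-Weisbach reduces to ΔP = 32μLV/D². Solving for V: V = ΔP·D²/(32μL) = 3384·(0.01517)²/(32·0.00993·10.91) = 0.2246 m/s.
Check: Re = ρVD/μ = 863.3·0.2246·0.01517/0.00993 = 296.3 < 2300, so the laminar assumption holds.
Q = V·A = 0.2246·(π/4·0.01517²) = 4.06e-05 m³/s = 0.04060 L/s.

Q ≈ 0.04060 L/s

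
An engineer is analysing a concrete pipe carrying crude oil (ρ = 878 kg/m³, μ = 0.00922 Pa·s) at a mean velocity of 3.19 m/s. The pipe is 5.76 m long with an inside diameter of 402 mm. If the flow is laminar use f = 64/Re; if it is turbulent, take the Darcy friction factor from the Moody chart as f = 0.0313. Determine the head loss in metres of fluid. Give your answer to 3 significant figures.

h_f ≈ 0.233 m

Reynolds number Re = ρVD/μ = 878 · 3.19 · 0.402 / 0.00922 = 1.221e+05.
Re > 4000 → turbulent; use the Moody-chart value f = 0.0313.
Darcy-Weisbach: ΔP = f(L/D)(ρV²/2) = 0.0313·(5.76/0.402)·(878·3.19²/2) = 0.0313·14.33·4467 = 2003 Pa.
Head loss h_f = ΔP/(ρg) = 2003/(878·9.81) = 0.233 m.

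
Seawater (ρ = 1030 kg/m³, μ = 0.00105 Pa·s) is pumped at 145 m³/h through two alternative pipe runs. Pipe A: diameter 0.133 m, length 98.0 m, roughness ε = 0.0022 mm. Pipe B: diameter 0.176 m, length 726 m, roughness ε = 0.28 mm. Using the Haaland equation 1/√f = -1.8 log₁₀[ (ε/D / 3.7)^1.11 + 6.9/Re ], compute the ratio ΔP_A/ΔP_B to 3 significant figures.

ΔP_A/ΔP_B ≈ 0.335

Pipe A: V = Q/A = 0.04028/0.01389 = 2.899 m/s; Re = 3.782e+05; ε/D = 1.65e-05; Haaland → f = 0.0139; ΔP_A = f(L/D)(ρV²/2) = 4.433e+04 Pa.
Pipe B: V = Q/A = 0.04028/0.02433 = 1.656 m/s; Re = 2.858e+05; ε/D = 0.00159; Haaland → f = 0.02275; ΔP_B = f(L/D)(ρV²/2) = 1.325e+05 Pa.
ΔP_A/ΔP_B = 4.433e+04/1.325e+05 = 0.335.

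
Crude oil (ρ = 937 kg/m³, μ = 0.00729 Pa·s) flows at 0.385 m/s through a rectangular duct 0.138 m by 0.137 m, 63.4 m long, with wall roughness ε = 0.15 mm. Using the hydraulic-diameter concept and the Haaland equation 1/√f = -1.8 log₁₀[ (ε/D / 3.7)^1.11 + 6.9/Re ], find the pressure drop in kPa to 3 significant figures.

ΔP ≈ 1.14 kPa

Hydraulic diameter D_h = 4A/P = 4·(0.138·0.137)/(2·(0.138+0.137)) = 0.07562/0.55 = 0.1375 m.
Re = ρVD_h/μ = 937·0.385·0.1375/0.00729 = 6804.
ε/D_h = 0.00015/0.1375 = 0.00109; Haaland gives 1/√f = -1.8 log₁₀[0.000121+0.00101] = 5.301, so f = 0.03558.
ΔP = f(L/D_h)(ρV²/2) = 0.03558·63.4/0.1375·69.44 = 1139 Pa.
ΔP = 1.14 kPa.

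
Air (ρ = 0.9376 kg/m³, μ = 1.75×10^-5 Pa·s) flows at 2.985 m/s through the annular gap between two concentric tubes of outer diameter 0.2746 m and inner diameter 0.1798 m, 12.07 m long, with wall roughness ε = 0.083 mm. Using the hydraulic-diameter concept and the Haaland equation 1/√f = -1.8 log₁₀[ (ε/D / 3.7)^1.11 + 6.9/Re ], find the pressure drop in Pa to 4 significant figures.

ΔP ≈ 15.45 Pa

Hydraulic diameter D_h = 4A/P = D_o - D_i = 0.2746 - 0.1798 = 0.0948 m.
Re = ρVD_h/μ = 0.9376·2.985·0.0948/1.75e-05 = 1.516e+04.
ε/D_h = 8.3e-05/0.0948 = 0.000876; Haaland gives 1/√f = -1.8 log₁₀[9.45e-05+0.000455] = 5.868, so f = 0.02904.
ΔP = f(L/D_h)(ρV²/2) = 0.02904·12.07/0.0948·4.177 = 15.45 Pa.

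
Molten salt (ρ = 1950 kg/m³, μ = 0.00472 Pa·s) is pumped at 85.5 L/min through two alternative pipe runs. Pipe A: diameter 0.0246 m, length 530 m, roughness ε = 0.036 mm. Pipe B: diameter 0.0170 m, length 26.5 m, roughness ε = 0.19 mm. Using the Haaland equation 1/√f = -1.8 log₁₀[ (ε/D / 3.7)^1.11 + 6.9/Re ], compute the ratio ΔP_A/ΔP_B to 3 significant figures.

ΔP_A/ΔP_B ≈ 2.07

Pipe A: V = Q/A = 0.001425/0.0004753 = 2.998 m/s; Re = 3.047e+04; ε/D = 0.00146; Haaland → f = 0.02662; ΔP_A = f(L/D)(ρV²/2) = 5.026e+06 Pa.
Pipe B: V = Q/A = 0.001425/0.000227 = 6.278 m/s; Re = 4.409e+04; ε/D = 0.0112; Haaland → f = 0.04062; ΔP_B = f(L/D)(ρV²/2) = 2.433e+06 Pa.
ΔP_A/ΔP_B = 5.026e+06/2.433e+06 = 2.07.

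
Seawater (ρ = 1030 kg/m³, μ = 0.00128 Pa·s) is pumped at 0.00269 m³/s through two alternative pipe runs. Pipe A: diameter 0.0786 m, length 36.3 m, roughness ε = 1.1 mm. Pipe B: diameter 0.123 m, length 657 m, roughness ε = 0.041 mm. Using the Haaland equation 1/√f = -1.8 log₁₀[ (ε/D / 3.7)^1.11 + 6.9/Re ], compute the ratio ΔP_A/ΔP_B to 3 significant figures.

Pipe A: V = Q/A = 0.00269/0.004852 = 0.5544 m/s; Re = 3.506e+04; ε/D = 0.014; Haaland → f = 0.04399; ΔP_A = f(L/D)(ρV²/2) = 3216 Pa.
Pipe B: V = Q/A = 0.00269/0.01188 = 0.2264 m/s; Re = 2.241e+04; ε/D = 0.000333; Haaland → f = 0.02566; ΔP_B = f(L/D)(ρV²/2) = 3618 Pa.
ΔP_A/ΔP_B = 3216/3618 = 0.889.

ΔP_A/ΔP_B ≈ 0.889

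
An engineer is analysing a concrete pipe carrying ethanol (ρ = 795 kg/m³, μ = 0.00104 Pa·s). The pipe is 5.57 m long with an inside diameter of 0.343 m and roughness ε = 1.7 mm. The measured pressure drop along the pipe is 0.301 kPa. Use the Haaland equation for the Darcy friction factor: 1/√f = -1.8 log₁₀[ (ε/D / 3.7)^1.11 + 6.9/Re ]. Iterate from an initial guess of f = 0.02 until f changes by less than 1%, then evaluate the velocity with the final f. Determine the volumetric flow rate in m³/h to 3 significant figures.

Q ≈ 411 m³/h

Rearranging Darcy-Weisbach: V = √(2·ΔP·D/(f·L·ρ)). With ε/D = 0.0017/0.343 = 0.00496, iterate starting from f = 0.02:
  f = 0.02 → V = √(2·301·0.343/(0.02·5.57·795)) = 1.527 m/s; Re = ρVD/μ = 4.004e+05; f → 0.03057
  f = 0.03057 → V = 1.235 m/s; Re = 3.238e+05; f → 0.03062
Converged (Δf/f < 1%). With the final f = 0.03062: V = √(2·301·0.343/(0.03062·5.57·795)) = 1.234 m/s.
Q = V·A = 1.234·(π/4·0.343²) = 0.114 m³/s = 411 m³/h.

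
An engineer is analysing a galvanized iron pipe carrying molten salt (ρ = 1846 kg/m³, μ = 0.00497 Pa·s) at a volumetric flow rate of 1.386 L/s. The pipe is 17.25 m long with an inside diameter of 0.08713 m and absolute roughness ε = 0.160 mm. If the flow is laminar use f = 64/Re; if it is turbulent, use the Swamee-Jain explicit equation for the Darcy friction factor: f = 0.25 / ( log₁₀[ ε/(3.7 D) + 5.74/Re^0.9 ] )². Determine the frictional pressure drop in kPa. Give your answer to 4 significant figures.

ΔP ≈ 0.3576 kPa

Q = 1.386 L/s = 1.386/1000 = 0.001386 m³/s.
Cross-sectional area A = πD²/4 = π(0.08713)²/4 = 0.005962 m²; mean velocity V = Q/A = 0.001386/0.005962 = 0.2325 m/s.
Reynolds number Re = ρVD/μ = 1846 · 0.2325 · 0.08713 / 0.00497 = 7523.
Re > 4000 → turbulent. Relative roughness ε/D = 0.00016/0.08713 = 0.00184. Swamee-Jain: f = 0.25/(log₁₀[0.00184/3.7 + 5.74/7523^0.9])² = 0.25/(log₁₀[0.000496 + 0.00186])² = 0.25/(-2.627)² = 0.03622.
Darcy-Weisbach: ΔP = f(L/D)(ρV²/2) = 0.03622·(17.25/0.08713)·(1846·0.2325²/2) = 0.03622·198·49.87 = 357.6 Pa.
ΔP = 357.6 Pa = 0.3576 kPa.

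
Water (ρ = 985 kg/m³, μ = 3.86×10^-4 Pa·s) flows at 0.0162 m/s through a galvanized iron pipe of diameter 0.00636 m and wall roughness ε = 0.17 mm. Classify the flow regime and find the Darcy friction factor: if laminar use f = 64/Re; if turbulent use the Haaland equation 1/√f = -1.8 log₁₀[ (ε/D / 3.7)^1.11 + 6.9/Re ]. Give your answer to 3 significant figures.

f ≈ 0.243

Re = ρVD/μ = 985·0.0162·0.00636/0.000386 = 262.9.
Re < 2300 → laminar, so f = 64/Re = 0.2434 (roughness is irrelevant in laminar flow).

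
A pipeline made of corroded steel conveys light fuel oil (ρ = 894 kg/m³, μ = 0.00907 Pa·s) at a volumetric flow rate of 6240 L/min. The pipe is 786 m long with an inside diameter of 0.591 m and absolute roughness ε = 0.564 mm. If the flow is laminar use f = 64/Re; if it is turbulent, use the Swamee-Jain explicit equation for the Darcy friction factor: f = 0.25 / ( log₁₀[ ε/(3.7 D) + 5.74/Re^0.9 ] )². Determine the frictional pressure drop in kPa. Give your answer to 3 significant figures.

ΔP ≈ 2.35 kPa

Q = 6240 L/min = 6240/60000 = 0.104 m³/s.
Cross-sectional area A = πD²/4 = π(0.591)²/4 = 0.2743 m²; mean velocity V = Q/A = 0.104/0.2743 = 0.3791 m/s.
Reynolds number Re = ρVD/μ = 894 · 0.3791 · 0.591 / 0.00907 = 2.208e+04.
Re > 4000 → turbulent. Relative roughness ε/D = 0.000564/0.591 = 0.000954. Swamee-Jain: f = 0.25/(log₁₀[0.000954/3.7 + 5.74/2.208e+04^0.9])² = 0.25/(log₁₀[0.000258 + 0.000707])² = 0.25/(-3.016)² = 0.02749.
Darcy-Weisbach: ΔP = f(L/D)(ρV²/2) = 0.02749·(786/0.591)·(894·0.3791²/2) = 0.02749·1330·64.25 = 2349 Pa.
ΔP = 2349 Pa = 2.35 kPa.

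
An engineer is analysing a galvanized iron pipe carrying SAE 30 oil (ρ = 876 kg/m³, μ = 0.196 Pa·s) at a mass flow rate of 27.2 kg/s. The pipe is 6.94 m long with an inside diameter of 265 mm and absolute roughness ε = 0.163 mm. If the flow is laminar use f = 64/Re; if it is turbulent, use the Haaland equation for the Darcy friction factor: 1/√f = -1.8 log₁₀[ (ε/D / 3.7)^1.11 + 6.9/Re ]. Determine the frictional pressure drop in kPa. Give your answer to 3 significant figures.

ΔP ≈ 0.349 kPa

A = πD²/4 = π(0.265)²/4 = 0.05515 m²; mean velocity V = ṁ/(ρA) = 27.2/(876 · 0.05515) = 0.563 m/s.
Reynolds number Re = ρVD/μ = 876 · 0.563 · 0.265 / 0.196 = 666.8.
Re < 2300 → laminar flow, so f = 64/Re = 64/666.8 = 0.09598 (the turbulent correlation is not needed).
Darcy-Weisbach: ΔP = f(L/D)(ρV²/2) = 0.09598·(6.94/0.265)·(876·0.563²/2) = 0.09598·26.19·138.8 = 348.9 Pa.
ΔP = 348.9 Pa = 0.349 kPa.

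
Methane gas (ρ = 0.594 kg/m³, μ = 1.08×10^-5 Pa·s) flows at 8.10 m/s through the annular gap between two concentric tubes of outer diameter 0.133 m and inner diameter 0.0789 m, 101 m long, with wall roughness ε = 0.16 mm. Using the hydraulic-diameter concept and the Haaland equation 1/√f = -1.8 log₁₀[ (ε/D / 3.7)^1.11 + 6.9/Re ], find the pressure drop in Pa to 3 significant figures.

ΔP ≈ 1110 Pa

Hydraulic diameter D_h = 4A/P = D_o - D_i = 0.133 - 0.0789 = 0.0541 m.
Re = ρVD_h/μ = 0.594·8.1·0.0541/1.08e-05 = 2.41e+04.
ε/D_h = 0.00016/0.0541 = 0.00296; Haaland gives 1/√f = -1.8 log₁₀[0.000365+0.000286] = 5.735, so f = 0.0304.
ΔP = f(L/D_h)(ρV²/2) = 0.0304·101/0.0541·19.49 = 1106 Pa.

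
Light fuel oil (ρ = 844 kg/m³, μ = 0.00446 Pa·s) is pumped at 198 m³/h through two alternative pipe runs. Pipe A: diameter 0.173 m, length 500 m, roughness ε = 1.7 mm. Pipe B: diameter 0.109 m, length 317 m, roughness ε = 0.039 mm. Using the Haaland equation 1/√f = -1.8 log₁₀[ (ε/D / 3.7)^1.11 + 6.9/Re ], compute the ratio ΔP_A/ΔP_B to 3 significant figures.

Pipe A: V = Q/A = 0.055/0.02351 = 2.34 m/s; Re = 7.66e+04; ε/D = 0.00983; Haaland → f = 0.03849; ΔP_A = f(L/D)(ρV²/2) = 2.57e+05 Pa.
Pipe B: V = Q/A = 0.055/0.009331 = 5.894 m/s; Re = 1.216e+05; ε/D = 0.000358; Haaland → f = 0.01893; ΔP_B = f(L/D)(ρV²/2) = 8.073e+05 Pa.
ΔP_A/ΔP_B = 2.57e+05/8.073e+05 = 0.318.

ΔP_A/ΔP_B ≈ 0.318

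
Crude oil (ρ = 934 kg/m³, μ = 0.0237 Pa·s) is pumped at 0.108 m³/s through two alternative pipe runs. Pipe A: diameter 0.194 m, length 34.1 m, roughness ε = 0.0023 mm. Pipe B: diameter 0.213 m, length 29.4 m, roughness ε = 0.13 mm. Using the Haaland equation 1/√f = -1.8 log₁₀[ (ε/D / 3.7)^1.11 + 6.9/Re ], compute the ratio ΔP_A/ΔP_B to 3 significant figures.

Pipe A: V = Q/A = 0.108/0.02956 = 3.654 m/s; Re = 2.793e+04; ε/D = 1.19e-05; Haaland → f = 0.02374; ΔP_A = f(L/D)(ρV²/2) = 2.601e+04 Pa.
Pipe B: V = Q/A = 0.108/0.03563 = 3.031 m/s; Re = 2.544e+04; ε/D = 0.00061; Haaland → f = 0.02555; ΔP_B = f(L/D)(ρV²/2) = 1.513e+04 Pa.
ΔP_A/ΔP_B = 2.601e+04/1.513e+04 = 1.72.

ΔP_A/ΔP_B ≈ 1.72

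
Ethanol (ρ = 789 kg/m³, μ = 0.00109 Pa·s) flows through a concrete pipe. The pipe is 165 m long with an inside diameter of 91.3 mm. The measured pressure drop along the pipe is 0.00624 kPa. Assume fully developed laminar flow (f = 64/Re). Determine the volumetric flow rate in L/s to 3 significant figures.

For laminar flow, f = 64/Re with Re = ρVD/μ, so Darcy-Weisbach reduces to ΔP = 32μLV/D². Solving for V: V = ΔP·D²/(32μL) = 6.24·(0.0913)²/(32·0.00109·165) = 0.009038 m/s.
Check: Re = ρVD/μ = 789·0.009038·0.0913/0.00109 = 597.3 < 2300, so the laminar assumption holds.
Q = V·A = 0.009038·(π/4·0.0913²) = 5.917e-05 m³/s = 0.0592 L/s.

Q ≈ 0.0592 L/s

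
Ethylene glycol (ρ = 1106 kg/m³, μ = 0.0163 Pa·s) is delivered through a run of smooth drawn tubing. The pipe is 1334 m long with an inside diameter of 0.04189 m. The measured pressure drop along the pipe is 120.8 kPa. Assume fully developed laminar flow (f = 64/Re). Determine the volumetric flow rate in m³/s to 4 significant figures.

Q ≈ 4.199×10^-4 m³/s

For laminar flow, f = 64/Re with Re = ρVD/μ, so Darcy-Weisbach reduces to ΔP = 32μLV/D². Solving for V: V = ΔP·D²/(32μL) = 1.208e+05·(0.04189)²/(32·0.0163·1334) = 0.3046 m/s.
Check: Re = ρVD/μ = 1106·0.3046·0.04189/0.0163 = 865.9 < 2300, so the laminar assumption holds.
Q = V·A = 0.3046·(π/4·0.04189²) = 0.0004199 m³/s = 4.199×10^-4 m³/s.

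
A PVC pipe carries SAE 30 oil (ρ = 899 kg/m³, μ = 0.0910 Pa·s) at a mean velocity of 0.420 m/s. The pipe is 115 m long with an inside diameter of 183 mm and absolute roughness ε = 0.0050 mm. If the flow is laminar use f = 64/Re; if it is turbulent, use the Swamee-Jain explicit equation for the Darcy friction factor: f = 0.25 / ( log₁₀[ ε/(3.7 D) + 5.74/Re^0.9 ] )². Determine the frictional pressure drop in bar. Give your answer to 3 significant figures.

ΔP ≈ 0.0420 bar

Reynolds number Re = ρVD/μ = 899 · 0.42 · 0.183 / 0.091 = 759.3.
Re < 2300 → laminar flow, so f = 64/Re = 64/759.3 = 0.08429 (the turbulent correlation is not needed).
Darcy-Weisbach: ΔP = f(L/D)(ρV²/2) = 0.08429·(115/0.183)·(899·0.42²/2) = 0.08429·628.4·79.29 = 4200 Pa.
ΔP = 4200 Pa = 0.0420 bar.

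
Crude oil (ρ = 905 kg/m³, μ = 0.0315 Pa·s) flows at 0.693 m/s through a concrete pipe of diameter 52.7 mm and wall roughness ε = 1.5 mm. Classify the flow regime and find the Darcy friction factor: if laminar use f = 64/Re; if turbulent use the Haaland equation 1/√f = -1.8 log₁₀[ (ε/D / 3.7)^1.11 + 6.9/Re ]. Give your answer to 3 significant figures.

f ≈ 0.0610

Re = ρVD/μ = 905·0.693·0.0527/0.0315 = 1049.
Re < 2300 → laminar, so f = 64/Re = 0.061 (roughness is irrelevant in laminar flow).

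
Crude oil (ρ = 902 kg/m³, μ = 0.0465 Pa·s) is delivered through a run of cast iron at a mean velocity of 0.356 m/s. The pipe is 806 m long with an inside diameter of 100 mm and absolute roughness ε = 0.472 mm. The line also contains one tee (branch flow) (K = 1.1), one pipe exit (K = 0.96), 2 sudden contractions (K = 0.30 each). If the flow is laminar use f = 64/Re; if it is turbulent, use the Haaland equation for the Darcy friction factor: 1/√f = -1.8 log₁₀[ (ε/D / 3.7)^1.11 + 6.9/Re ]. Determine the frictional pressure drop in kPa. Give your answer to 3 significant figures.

ΔP ≈ 42.8 kPa

Reynolds number Re = ρVD/μ = 902 · 0.356 · 0.1 / 0.0465 = 690.6.
Re < 2300 → laminar flow, so f = 64/Re = 64/690.6 = 0.09268 (the turbulent correlation is not needed).
Total minor-loss coefficient ΣK = 1·1.1 + 1·0.96 + 2·0.3 = 2.66.
ΔP = [f·L/D + ΣK]·(ρV²/2) = [0.09268·806/0.1 + 2.66]·(902·0.356²/2) = [747 + 2.66]·57.16 = 4.285e+04 Pa.
ΔP = 4.285e+04 Pa = 42.8 kPa.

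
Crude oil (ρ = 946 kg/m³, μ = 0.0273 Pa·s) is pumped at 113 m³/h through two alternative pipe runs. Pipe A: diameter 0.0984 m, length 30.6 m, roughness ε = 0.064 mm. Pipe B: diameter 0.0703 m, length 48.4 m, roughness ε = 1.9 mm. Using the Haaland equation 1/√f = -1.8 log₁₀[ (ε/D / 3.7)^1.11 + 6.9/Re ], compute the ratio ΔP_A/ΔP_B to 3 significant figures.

ΔP_A/ΔP_B ≈ 0.0607

Pipe A: V = Q/A = 0.03139/0.007605 = 4.128 m/s; Re = 1.407e+04; ε/D = 0.00065; Haaland → f = 0.02916; ΔP_A = f(L/D)(ρV²/2) = 7.308e+04 Pa.
Pipe B: V = Q/A = 0.03139/0.003882 = 8.087 m/s; Re = 1.97e+04; ε/D = 0.027; Haaland → f = 0.05651; ΔP_B = f(L/D)(ρV²/2) = 1.203e+06 Pa.
ΔP_A/ΔP_B = 7.308e+04/1.203e+06 = 0.0607.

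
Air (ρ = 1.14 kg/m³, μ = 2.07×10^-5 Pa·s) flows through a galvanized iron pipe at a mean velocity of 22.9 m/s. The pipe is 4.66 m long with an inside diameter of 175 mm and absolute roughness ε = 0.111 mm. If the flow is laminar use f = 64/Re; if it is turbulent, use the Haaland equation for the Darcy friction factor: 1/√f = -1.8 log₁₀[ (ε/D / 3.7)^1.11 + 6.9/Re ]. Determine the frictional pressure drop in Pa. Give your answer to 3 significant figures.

ΔP ≈ 153 Pa

Reynolds number Re = ρVD/μ = 1.14 · 22.9 · 0.175 / 2.07e-05 = 2.207e+05.
Re > 4000 → turbulent. Relative roughness ε/D = 0.000111/0.175 = 0.000634. Haaland: 1/√f = -1.8 log₁₀[(0.000634/3.7)^1.11 + 6.9/2.207e+05] = -1.8 log₁₀[6.6e-05 + 3.13e-05] = 7.221, so f = 0.01918.
Darcy-Weisbach: ΔP = f(L/D)(ρV²/2) = 0.01918·(4.66/0.175)·(1.14·22.9²/2) = 0.01918·26.63·298.9 = 152.6 Pa.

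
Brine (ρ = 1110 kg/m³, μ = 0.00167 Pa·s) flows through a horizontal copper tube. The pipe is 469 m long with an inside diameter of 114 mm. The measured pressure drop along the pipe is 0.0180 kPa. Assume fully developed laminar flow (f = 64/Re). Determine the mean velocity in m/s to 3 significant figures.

V ≈ 0.00933 m/s

For laminar flow, f = 64/Re with Re = ρVD/μ, so Darcy-Weisbach reduces to ΔP = 32μLV/D². Solving for V: V = ΔP·D²/(32μL) = 18·(0.114)²/(32·0.00167·469) = 0.009333 m/s.
Check: Re = ρVD/μ = 1110·0.009333·0.114/0.00167 = 707.2 < 2300, so the laminar assumption holds.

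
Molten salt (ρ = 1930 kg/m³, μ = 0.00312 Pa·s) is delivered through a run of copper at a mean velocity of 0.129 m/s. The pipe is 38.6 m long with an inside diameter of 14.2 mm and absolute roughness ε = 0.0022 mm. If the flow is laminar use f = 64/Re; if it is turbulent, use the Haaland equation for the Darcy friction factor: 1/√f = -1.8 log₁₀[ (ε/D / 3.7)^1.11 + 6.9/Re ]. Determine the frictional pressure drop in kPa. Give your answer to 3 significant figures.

ΔP ≈ 2.47 kPa

Reynolds number Re = ρVD/μ = 1930 · 0.129 · 0.0142 / 0.00312 = 1133.
Re < 2300 → laminar flow, so f = 64/Re = 64/1133 = 0.05648 (the turbulent correlation is not needed).
Darcy-Weisbach: ΔP = f(L/D)(ρV²/2) = 0.05648·(38.6/0.0142)·(1930·0.129²/2) = 0.05648·2718·16.06 = 2465 Pa.
ΔP = 2465 Pa = 2.47 kPa.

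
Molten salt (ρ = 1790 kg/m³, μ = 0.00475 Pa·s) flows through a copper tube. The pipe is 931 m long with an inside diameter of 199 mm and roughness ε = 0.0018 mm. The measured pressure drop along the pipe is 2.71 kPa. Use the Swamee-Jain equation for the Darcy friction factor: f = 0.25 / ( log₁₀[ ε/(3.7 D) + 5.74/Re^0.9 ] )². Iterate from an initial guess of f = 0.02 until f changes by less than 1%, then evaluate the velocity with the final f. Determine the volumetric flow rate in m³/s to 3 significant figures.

Rearranging Darcy-Weisbach: V = √(2·ΔP·D/(f·L·ρ)). With ε/D = 1.8e-06/0.199 = 9.05e-06, iterate starting from f = 0.02:
  f = 0.02 → V = √(2·2710·0.199/(0.02·931·1790)) = 0.1799 m/s; Re = ρVD/μ = 1.349e+04; f → 0.02859
  f = 0.02859 → V = 0.1505 m/s; Re = 1.128e+04; f → 0.02999
  f = 0.02999 → V = 0.1469 m/s; Re = 1.102e+04; f → 0.03018
Converged (Δf/f < 1%). With the final f = 0.03018: V = √(2·2710·0.199/(0.03018·931·1790)) = 0.1464 m/s.
Q = V·A = 0.1464·(π/4·0.199²) = 0.004555 m³/s = 0.00455 m³/s.

Q ≈ 0.00455 m³/s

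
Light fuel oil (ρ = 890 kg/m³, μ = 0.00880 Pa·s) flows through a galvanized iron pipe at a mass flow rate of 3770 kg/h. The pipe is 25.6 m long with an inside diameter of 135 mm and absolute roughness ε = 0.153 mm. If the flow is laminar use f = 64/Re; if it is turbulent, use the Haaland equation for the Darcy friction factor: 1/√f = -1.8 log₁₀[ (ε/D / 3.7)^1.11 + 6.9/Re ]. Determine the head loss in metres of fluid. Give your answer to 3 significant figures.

h_f ≈ 0.00372 m

ṁ = 3770 kg/h = 3770/3600 = 1.047 kg/s.
A = πD²/4 = π(0.135)²/4 = 0.01431 m²; mean velocity V = ṁ/(ρA) = 1.047/(890 · 0.01431) = 0.0822 m/s.
Reynolds number Re = ρVD/μ = 890 · 0.0822 · 0.135 / 0.0088 = 1122.
Re < 2300 → laminar flow, so f = 64/Re = 64/1122 = 0.05702 (the turbulent correlation is not needed).
Darcy-Weisbach: ΔP = f(L/D)(ρV²/2) = 0.05702·(25.6/0.135)·(890·0.0822²/2) = 0.05702·189.6·3.007 = 32.52 Pa.
Head loss h_f = ΔP/(ρg) = 32.52/(890·9.81) = 0.00372 m.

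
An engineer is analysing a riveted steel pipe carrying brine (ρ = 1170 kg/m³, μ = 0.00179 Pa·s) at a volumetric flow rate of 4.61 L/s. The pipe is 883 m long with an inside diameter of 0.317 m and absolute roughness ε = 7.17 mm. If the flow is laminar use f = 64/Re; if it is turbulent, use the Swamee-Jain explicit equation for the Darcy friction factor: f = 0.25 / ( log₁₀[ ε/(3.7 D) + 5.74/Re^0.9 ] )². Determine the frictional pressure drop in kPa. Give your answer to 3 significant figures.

Q = 4.61 L/s = 4.61/1000 = 0.00461 m³/s.
Cross-sectional area A = πD²/4 = π(0.317)²/4 = 0.07892 m²; mean velocity V = Q/A = 0.00461/0.07892 = 0.05841 m/s.
Reynolds number Re = ρVD/μ = 1170 · 0.05841 · 0.317 / 0.00179 = 1.21e+04.
Re > 4000 → turbulent. Relative roughness ε/D = 0.00717/0.317 = 0.0226. Swamee-Jain: f = 0.25/(log₁₀[0.0226/3.7 + 5.74/1.21e+04^0.9])² = 0.25/(log₁₀[0.00611 + 0.00121])² = 0.25/(-2.135)² = 0.05484.
Darcy-Weisbach: ΔP = f(L/D)(ρV²/2) = 0.05484·(883/0.317)·(1170·0.05841²/2) = 0.05484·2785·1.996 = 304.9 Pa.
ΔP = 304.9 Pa = 0.305 kPa.

ΔP ≈ 0.305 kPa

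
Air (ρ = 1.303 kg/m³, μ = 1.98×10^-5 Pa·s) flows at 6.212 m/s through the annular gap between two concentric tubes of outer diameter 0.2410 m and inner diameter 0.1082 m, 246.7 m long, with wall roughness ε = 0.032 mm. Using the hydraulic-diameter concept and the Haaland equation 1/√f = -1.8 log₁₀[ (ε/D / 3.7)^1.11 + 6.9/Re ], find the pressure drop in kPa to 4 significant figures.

Hydraulic diameter D_h = 4A/P = D_o - D_i = 0.241 - 0.1082 = 0.1328 m.
Re = ρVD_h/μ = 1.303·6.212·0.1328/1.98e-05 = 5.429e+04.
ε/D_h = 3.2e-05/0.1328 = 0.000241; Haaland gives 1/√f = -1.8 log₁₀[2.26e-05+0.000127] = 6.885, so f = 0.0211.
ΔP = f(L/D_h)(ρV²/2) = 0.0211·246.7/0.1328·25.14 = 985.3 Pa.
ΔP = 0.9853 kPa.

ΔP ≈ 0.9853 kPa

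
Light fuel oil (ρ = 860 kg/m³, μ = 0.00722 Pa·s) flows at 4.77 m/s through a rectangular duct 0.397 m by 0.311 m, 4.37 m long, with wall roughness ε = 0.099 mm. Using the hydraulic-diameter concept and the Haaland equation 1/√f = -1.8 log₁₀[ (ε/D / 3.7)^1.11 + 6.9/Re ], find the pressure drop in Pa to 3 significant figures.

Hydraulic diameter D_h = 4A/P = 4·(0.397·0.311)/(2·(0.397+0.311)) = 0.4939/1.416 = 0.3488 m.
Re = ρVD_h/μ = 860·4.77·0.3488/0.00722 = 1.982e+05.
ε/D_h = 9.9e-05/0.3488 = 0.000284; Haaland gives 1/√f = -1.8 log₁₀[2.71e-05+3.48e-05] = 7.575, so f = 0.01743.
ΔP = f(L/D_h)(ρV²/2) = 0.01743·4.37/0.3488·9784 = 2136 Pa.

ΔP ≈ 2140 Pa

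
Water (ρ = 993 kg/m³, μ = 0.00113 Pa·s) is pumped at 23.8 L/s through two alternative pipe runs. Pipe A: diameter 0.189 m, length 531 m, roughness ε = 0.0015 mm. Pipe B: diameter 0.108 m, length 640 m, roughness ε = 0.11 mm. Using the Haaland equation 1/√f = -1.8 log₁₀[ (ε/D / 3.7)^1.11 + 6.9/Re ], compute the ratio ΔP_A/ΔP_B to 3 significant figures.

ΔP_A/ΔP_B ≈ 0.0405

Pipe A: V = Q/A = 0.0238/0.02806 = 0.8483 m/s; Re = 1.409e+05; ε/D = 7.94e-06; Haaland → f = 0.01665; ΔP_A = f(L/D)(ρV²/2) = 1.671e+04 Pa.
Pipe B: V = Q/A = 0.0238/0.009161 = 2.598 m/s; Re = 2.466e+05; ε/D = 0.00102; Haaland → f = 0.02077; ΔP_B = f(L/D)(ρV²/2) = 4.125e+05 Pa.
ΔP_A/ΔP_B = 1.671e+04/4.125e+05 = 0.0405.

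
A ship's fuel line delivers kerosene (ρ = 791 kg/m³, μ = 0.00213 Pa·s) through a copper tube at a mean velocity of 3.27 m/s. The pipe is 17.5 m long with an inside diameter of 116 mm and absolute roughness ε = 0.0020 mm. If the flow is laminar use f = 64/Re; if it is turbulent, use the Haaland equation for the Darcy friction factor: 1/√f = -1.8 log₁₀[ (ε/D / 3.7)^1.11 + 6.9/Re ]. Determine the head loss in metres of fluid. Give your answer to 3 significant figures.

h_f ≈ 1.37 m

Reynolds number Re = ρVD/μ = 791 · 3.27 · 0.116 / 0.00213 = 1.409e+05.
Re > 4000 → turbulent. Relative roughness ε/D = 2e-06/0.116 = 1.72e-05. Haaland: 1/√f = -1.8 log₁₀[(1.72e-05/3.7)^1.11 + 6.9/1.409e+05] = -1.8 log₁₀[1.21e-06 + 4.9e-05] = 7.739, so f = 0.0167.
Darcy-Weisbach: ΔP = f(L/D)(ρV²/2) = 0.0167·(17.5/0.116)·(791·3.27²/2) = 0.0167·150.9·4229 = 1.065e+04 Pa.
Head loss h_f = ΔP/(ρg) = 1.065e+04/(791·9.81) = 1.37 m.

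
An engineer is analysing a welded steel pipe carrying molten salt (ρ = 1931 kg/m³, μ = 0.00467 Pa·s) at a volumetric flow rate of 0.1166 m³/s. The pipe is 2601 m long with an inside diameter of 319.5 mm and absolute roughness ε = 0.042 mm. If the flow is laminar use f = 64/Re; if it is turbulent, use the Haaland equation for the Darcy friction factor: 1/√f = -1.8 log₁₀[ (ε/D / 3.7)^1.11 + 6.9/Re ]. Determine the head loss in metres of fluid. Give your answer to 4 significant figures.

Cross-sectional area A = πD²/4 = π(0.3195)²/4 = 0.08017 m²; mean velocity V = Q/A = 0.1166/0.08017 = 1.454 m/s.
Reynolds number Re = ρVD/μ = 1931 · 1.454 · 0.3195 / 0.00467 = 1.921e+05.
Re > 4000 → turbulent. Relative roughness ε/D = 4.2e-05/0.3195 = 0.000131. Haaland: 1/√f = -1.8 log₁₀[(0.000131/3.7)^1.11 + 6.9/1.921e+05] = -1.8 log₁₀[1.15e-05 + 3.59e-05] = 7.783, so f = 0.01651.
Darcy-Weisbach: ΔP = f(L/D)(ρV²/2) = 0.01651·(2601/0.3195)·(1931·1.454²/2) = 0.01651·8141·2042 = 2.744e+05 Pa.
Head loss h_f = ΔP/(ρg) = 2.744e+05/(1931·9.81) = 14.49 m.

h_f ≈ 14.49 m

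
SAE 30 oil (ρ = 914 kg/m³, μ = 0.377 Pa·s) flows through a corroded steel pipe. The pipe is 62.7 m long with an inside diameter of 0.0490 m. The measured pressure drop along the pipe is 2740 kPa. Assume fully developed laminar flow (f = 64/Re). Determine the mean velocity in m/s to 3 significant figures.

V ≈ 8.70 m/s

For laminar flow, f = 64/Re with Re = ρVD/μ, so Darcy-Weisbach reduces to ΔP = 32μLV/D². Solving for V: V = ΔP·D²/(32μL) = 2.74e+06·(0.049)²/(32·0.377·62.7) = 8.697 m/s.
Check: Re = ρVD/μ = 914·8.697·0.049/0.377 = 1033 < 2300, so the laminar assumption holds.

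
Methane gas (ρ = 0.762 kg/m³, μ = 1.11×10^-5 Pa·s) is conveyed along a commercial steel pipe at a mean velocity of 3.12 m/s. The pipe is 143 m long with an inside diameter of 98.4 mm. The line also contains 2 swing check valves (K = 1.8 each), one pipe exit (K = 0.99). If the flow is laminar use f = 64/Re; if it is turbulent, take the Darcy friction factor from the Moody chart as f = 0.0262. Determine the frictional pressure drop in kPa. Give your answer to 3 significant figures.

ΔP ≈ 0.158 kPa

Reynolds number Re = ρVD/μ = 0.762 · 3.12 · 0.0984 / 1.11e-05 = 2.108e+04.
Re > 4000 → turbulent; use the Moody-chart value f = 0.0262.
Total minor-loss coefficient ΣK = 2·1.8 + 1·0.99 = 4.59.
ΔP = [f·L/D + ΣK]·(ρV²/2) = [0.0262·143/0.0984 + 4.59]·(0.762·3.12²/2) = [38.08 + 4.59]·3.709 = 158.2 Pa.
ΔP = 158.2 Pa = 0.158 kPa.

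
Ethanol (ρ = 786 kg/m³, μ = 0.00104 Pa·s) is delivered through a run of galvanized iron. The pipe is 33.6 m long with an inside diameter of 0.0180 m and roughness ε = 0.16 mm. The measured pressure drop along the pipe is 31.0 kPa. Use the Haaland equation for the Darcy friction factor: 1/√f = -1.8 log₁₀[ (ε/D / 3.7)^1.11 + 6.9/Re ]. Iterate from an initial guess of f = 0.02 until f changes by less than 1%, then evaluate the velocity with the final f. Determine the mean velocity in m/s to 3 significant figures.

V ≈ 1.02 m/s

Rearranging Darcy-Weisbach: V = √(2·ΔP·D/(f·L·ρ)). With ε/D = 0.00016/0.018 = 0.00889, iterate starting from f = 0.02:
  f = 0.02 → V = √(2·3.1e+04·0.018/(0.02·33.6·786)) = 1.454 m/s; Re = ρVD/μ = 1.977e+04; f → 0.03938
  f = 0.03938 → V = 1.036 m/s; Re = 1.409e+04; f → 0.04044
  f = 0.04044 → V = 1.022 m/s; Re = 1.391e+04; f → 0.04049
Converged (Δf/f < 1%). With the final f = 0.04049: V = √(2·3.1e+04·0.018/(0.04049·33.6·786)) = 1.022 m/s.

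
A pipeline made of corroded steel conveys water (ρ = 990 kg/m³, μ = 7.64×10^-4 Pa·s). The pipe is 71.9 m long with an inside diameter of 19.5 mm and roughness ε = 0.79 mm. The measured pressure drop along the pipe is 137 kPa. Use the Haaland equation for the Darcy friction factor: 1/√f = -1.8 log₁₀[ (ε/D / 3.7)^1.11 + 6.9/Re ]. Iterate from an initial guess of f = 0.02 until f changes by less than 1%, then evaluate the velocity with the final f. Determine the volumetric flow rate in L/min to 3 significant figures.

Rearranging Darcy-Weisbach: V = √(2·ΔP·D/(f·L·ρ)). With ε/D = 0.00079/0.0195 = 0.0405, iterate starting from f = 0.02:
  f = 0.02 → V = √(2·1.37e+05·0.0195/(0.02·71.9·990)) = 1.937 m/s; Re = ρVD/μ = 4.895e+04; f → 0.06571
  f = 0.06571 → V = 1.069 m/s; Re = 2.701e+04; f → 0.06616
Converged (Δf/f < 1%). With the final f = 0.06616: V = √(2·1.37e+05·0.0195/(0.06616·71.9·990)) = 1.065 m/s.
Q = V·A = 1.065·(π/4·0.0195²) = 0.0003181 m³/s = 19.1 L/min.

Q ≈ 19.1 L/min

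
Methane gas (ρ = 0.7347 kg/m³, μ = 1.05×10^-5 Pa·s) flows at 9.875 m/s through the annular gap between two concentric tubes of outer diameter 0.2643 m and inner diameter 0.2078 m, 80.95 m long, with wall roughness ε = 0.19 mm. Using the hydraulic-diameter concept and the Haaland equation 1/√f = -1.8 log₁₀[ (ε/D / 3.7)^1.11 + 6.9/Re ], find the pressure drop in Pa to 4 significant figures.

Hydraulic diameter D_h = 4A/P = D_o - D_i = 0.2643 - 0.2078 = 0.0565 m.
Re = ρVD_h/μ = 0.7347·9.875·0.0565/1.05e-05 = 3.904e+04.
ε/D_h = 0.00019/0.0565 = 0.00336; Haaland gives 1/√f = -1.8 log₁₀[0.000421+0.000177] = 5.803, so f = 0.0297.
ΔP = f(L/D_h)(ρV²/2) = 0.0297·80.95/0.0565·35.82 = 1524 Pa.

ΔP ≈ 1524 Pa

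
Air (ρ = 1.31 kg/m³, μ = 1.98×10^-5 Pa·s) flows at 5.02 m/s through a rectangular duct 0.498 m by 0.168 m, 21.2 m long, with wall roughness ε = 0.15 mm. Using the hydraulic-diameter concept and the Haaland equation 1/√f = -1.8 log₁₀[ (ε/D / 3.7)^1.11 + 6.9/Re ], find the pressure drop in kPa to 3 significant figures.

Hydraulic diameter D_h = 4A/P = 4·(0.498·0.168)/(2·(0.498+0.168)) = 0.3347/1.332 = 0.2512 m.
Re = ρVD_h/μ = 1.31·5.02·0.2512/1.98e-05 = 8.345e+04.
ε/D_h = 0.00015/0.2512 = 0.000597; Haaland gives 1/√f = -1.8 log₁₀[6.18e-05+8.27e-05] = 6.913, so f = 0.02093.
ΔP = f(L/D_h)(ρV²/2) = 0.02093·21.2/0.2512·16.51 = 29.15 Pa.
ΔP = 0.0291 kPa.

ΔP ≈ 0.0291 kPa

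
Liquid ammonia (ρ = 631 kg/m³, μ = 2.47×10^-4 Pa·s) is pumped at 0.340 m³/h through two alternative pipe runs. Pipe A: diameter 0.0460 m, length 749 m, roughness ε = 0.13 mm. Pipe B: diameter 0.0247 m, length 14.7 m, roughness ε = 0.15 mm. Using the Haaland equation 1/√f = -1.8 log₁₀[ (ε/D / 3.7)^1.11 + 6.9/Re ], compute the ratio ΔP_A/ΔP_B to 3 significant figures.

Pipe A: V = Q/A = 9.444e-05/0.001662 = 0.05683 m/s; Re = 6678; ε/D = 0.00283; Haaland → f = 0.03773; ΔP_A = f(L/D)(ρV²/2) = 626 Pa.
Pipe B: V = Q/A = 9.444e-05/0.0004792 = 0.1971 m/s; Re = 1.244e+04; ε/D = 0.00607; Haaland → f = 0.03761; ΔP_B = f(L/D)(ρV²/2) = 274.3 Pa.
ΔP_A/ΔP_B = 626/274.3 = 2.28.

ΔP_A/ΔP_B ≈ 2.28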